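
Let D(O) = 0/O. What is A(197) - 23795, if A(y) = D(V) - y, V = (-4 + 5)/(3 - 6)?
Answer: -23992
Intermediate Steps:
V = -⅓ (V = 1/(-3) = 1*(-⅓) = -⅓ ≈ -0.33333)
D(O) = 0
A(y) = -y (A(y) = 0 - y = -y)
A(197) - 23795 = -1*197 - 23795 = -197 - 23795 = -23992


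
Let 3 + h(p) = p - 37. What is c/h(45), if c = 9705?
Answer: 1941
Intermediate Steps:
h(p) = -40 + p (h(p) = -3 + (p - 37) = -3 + (-37 + p) = -40 + p)
c/h(45) = 9705/(-40 + 45) = 9705/5 = 9705*(⅕) = 1941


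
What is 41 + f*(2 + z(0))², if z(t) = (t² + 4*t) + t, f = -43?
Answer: -131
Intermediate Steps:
z(t) = t² + 5*t
41 + f*(2 + z(0))² = 41 - 43*(2 + 0*(5 + 0))² = 41 - 43*(2 + 0*5)² = 41 - 43*(2 + 0)² = 41 - 43*2² = 41 - 43*4 = 41 - 172 = -131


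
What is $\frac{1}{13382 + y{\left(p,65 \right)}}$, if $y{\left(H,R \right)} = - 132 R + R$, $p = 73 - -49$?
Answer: $\frac{1}{4867} \approx 0.00020547$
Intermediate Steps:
$p = 122$ ($p = 73 + 49 = 122$)
$y{\left(H,R \right)} = - 131 R$
$\frac{1}{13382 + y{\left(p,65 \right)}} = \frac{1}{13382 - 8515} = \frac{1}{4867}$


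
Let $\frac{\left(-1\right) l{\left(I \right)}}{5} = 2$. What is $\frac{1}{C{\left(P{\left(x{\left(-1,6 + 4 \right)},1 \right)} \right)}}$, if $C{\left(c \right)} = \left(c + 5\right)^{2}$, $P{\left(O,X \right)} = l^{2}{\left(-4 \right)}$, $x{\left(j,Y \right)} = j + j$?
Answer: $\frac{1}{11025} \approx 9.0703 \cdot 10^{-5}$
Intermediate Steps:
$l{\left(I \right)} = -10$ ($l{\left(I \right)} = \left(-5\right) 2 = -10$)
$x{\left(j,Y \right)} = 2 j$
$P{\left(O,X \right)} = 100$ ($P{\left(O,X \right)} = \left(-10\right)^{2} = 100$)
$C{\left(c \right)} = \left(5 + c\right)^{2}$
$\frac{1}{C{\left(P{\left(x{\left(-1,6 + 4 \right)},1 \right)} \right)}} = \frac{1}{\left(5 + 100\right)^{2}} = \frac{1}{105^{2}} = \frac{1}{11025}$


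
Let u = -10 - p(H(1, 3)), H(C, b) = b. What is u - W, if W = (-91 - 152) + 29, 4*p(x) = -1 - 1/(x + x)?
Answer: 4903/24 ≈ 204.29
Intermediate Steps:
p(x) = -¼ - 1/(8*x) (p(x) = (-1 - 1/(x + x))/4 = (-1 - 1/(2*x))/4 = -¼ - 1/(8*x))
W = -214 (W = -243 + 29 = -214)
u = -233/24 (u = -10 - (-1 - 2*3)/(8*3) = -10 - (-1 - 6)/(8*3) = -10 - (-7)/(8*3) = -10 - 1*(-7/24) = -10 + 7/24 = -233/24 ≈ -9.7083)
u - W = -233/24 - 1*(-214) = -233/24 + 214 = 4903/24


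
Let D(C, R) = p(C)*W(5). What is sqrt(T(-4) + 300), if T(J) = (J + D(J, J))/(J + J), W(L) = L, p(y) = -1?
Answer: sqrt(4818)/4 ≈ 17.353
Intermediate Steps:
D(C, R) = -5 (D(C, R) = -1*5 = -5)
T(J) = (-5 + J)/(2*J) (T(J) = (J - 5)/(J + J) = (-5 + J)/((2*J)) = (-5 + J)*(1/(2*J)) = (-5 + J)/(2*J))
sqrt(T(-4) + 300) = sqrt((1/2)*(-5 - 4)/(-4) + 300) = sqrt((1/2)*(-1/4)*(-9) + 300) = sqrt(9/8 + 300) = sqrt(2409/8) = sqrt(4818)/4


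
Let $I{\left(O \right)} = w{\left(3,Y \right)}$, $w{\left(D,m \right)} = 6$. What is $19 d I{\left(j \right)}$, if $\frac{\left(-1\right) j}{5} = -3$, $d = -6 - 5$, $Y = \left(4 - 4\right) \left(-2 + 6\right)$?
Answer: $-1254$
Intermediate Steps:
$Y = 0$ ($Y = 0 \cdot 4 = 0$)
$d = -11$
$j = 15$ ($j = \left(-5\right) \left(-3\right) = 15$)
$I{\left(O \right)} = 6$
$19 d I{\left(j \right)} = 19 \left(-11\right) 6 = \left(-209\right) 6 = -1254$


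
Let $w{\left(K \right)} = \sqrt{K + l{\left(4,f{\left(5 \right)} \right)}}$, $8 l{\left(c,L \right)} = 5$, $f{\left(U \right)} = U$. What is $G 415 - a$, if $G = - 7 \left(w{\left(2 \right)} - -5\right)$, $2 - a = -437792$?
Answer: $-452319 - \frac{2905 \sqrt{42}}{4} \approx -4.5703 \cdot 10^{5}$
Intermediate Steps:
$l{\left(c,L \right)} = \frac{5}{8}$ ($l{\left(c,L \right)} = \frac{1}{8} \cdot 5 = \frac{5}{8}$)
$a = 437794$ ($a = 2 - -437792 = 2 + 437792 = 437794$)
$w{\left(K \right)} = \sqrt{\frac{5}{8} + K}$ ($w{\left(K \right)} = \sqrt{K + \frac{5}{8}} = \sqrt{\frac{5}{8} + K}$)
$G = -35 - \frac{7 \sqrt{42}}{4}$ ($G = - 7 \left(\frac{\sqrt{10 + 16 \cdot 2}}{4} - -5\right) = - 7 \left(\frac{\sqrt{10 + 32}}{4} + 5\right) = - 7 \left(\frac{\sqrt{42}}{4} + 5\right) = - 7 \left(5 + \frac{\sqrt{42}}{4}\right) = -35 - \frac{7 \sqrt{42}}{4} \approx -46.341$)
$G 415 - a = \left(-35 - \frac{7 \sqrt{42}}{4}\right) 415 - 437794 = \left(-14525 - \frac{2905 \sqrt{42}}{4}\right) - 437794 = -452319 - \frac{2905 \sqrt{42}}{4}$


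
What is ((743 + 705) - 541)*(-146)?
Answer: -132422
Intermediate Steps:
((743 + 705) - 541)*(-146) = (1448 - 541)*(-146) = 907*(-146) = -132422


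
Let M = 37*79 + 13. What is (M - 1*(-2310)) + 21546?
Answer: 26792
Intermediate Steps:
M = 2936 (M = 2923 + 13 = 2936)
(M - 1*(-2310)) + 21546 = (2936 - 1*(-2310)) + 21546 = (2936 + 2310) + 21546 = 5246 + 21546 = 26792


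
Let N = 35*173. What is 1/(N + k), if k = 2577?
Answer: 1/8632 ≈ 0.00011585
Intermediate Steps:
N = 6055
1/(N + k) = 1/(6055 + 2577) = 1/8632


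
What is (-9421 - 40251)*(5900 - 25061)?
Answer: 951765192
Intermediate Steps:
(-9421 - 40251)*(5900 - 25061) = -49672*(-19161) = 951765192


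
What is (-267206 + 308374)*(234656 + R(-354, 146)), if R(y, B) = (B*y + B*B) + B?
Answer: 8416138912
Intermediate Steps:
R(y, B) = B + B² + B*y (R(y, B) = (B*y + B²) + B = (B² + B*y) + B = B + B² + B*y)
(-267206 + 308374)*(234656 + R(-354, 146)) = (-267206 + 308374)*(234656 + 146*(1 + 146 - 354)) = 41168*(234656 + 146*(-207)) = 41168*(234656 - 30222) = 41168*204434 = 8416138912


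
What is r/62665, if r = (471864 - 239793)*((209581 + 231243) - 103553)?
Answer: 78270818241/62665 ≈ 1.2490e+6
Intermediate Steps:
r = 78270818241 (r = 232071*(440824 - 103553) = 232071*337271 = 78270818241)
r/62665 = 78270818241/62665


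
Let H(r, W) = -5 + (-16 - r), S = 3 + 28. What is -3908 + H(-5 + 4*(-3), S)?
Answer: -3912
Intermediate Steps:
S = 31
H(r, W) = -21 - r
-3908 + H(-5 + 4*(-3), S) = -3908 + (-21 - (-5 + 4*(-3))) = -3908 + (-21 - (-5 - 12)) = -3908 + (-21 - 1*(-17)) = -3908 + (-21 + 17) = -3908 - 4 = -3912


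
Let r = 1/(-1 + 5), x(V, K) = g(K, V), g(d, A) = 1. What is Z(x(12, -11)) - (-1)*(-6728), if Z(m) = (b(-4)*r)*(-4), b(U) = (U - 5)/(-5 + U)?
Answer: -6729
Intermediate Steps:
x(V, K) = 1
r = ¼ (r = 1/4 = ¼ ≈ 0.25000)
b(U) = 1 (b(U) = (-5 + U)/(-5 + U) = 1)
Z(m) = -1 (Z(m) = (1*(¼))*(-4) = (¼)*(-4) = -1)
Z(x(12, -11)) - (-1)*(-6728) = -1 - (-1)*(-6728) = -1 - 1*6728 = -1 - 6728 = -6729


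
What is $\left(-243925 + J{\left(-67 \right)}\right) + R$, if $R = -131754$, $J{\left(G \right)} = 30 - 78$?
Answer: $-375727$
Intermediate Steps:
$J{\left(G \right)} = -48$ ($J{\left(G \right)} = 30 - 78 = -48$)
$\left(-243925 + J{\left(-67 \right)}\right) + R = \left(-243925 - 48\right) - 131754 = -243973 - 131754 = -375727$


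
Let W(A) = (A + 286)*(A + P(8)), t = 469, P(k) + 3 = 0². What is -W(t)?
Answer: -351830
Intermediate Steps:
P(k) = -3 (P(k) = -3 + 0² = -3 + 0 = -3)
W(A) = (-3 + A)*(286 + A) (W(A) = (A + 286)*(A - 3) = (286 + A)*(-3 + A) = (-3 + A)*(286 + A))
-W(t) = -(-858 + 469² + 283*469) = -(-858 + 219961 + 132727) = -1*351830 = -351830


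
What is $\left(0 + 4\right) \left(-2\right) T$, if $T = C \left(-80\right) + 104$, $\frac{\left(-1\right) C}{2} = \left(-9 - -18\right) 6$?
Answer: $-69952$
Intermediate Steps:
$C = -108$ ($C = - 2 \left(-9 - -18\right) 6 = - 2 \left(-9 + 18\right) 6 = - 2 \cdot 9 \cdot 6 = \left(-2\right) 54 = -108$)
$T = 8744$ ($T = \left(-108\right) \left(-80\right) + 104 = 8640 + 104 = 8744$)
$\left(0 + 4\right) \left(-2\right) T = \left(0 + 4\right) \left(-2\right) 8744 = 4 \left(-2\right) 8744 = \left(-8\right) 8744 = -69952$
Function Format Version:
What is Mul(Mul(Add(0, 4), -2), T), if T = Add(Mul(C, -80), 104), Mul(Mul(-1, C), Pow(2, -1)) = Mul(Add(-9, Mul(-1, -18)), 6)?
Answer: -69952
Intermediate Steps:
C = -108 (C = Mul(-2, Mul(Add(-9, Mul(-1, -18)), 6)) = Mul(-2, Mul(Add(-9, 18), 6)) = Mul(-2, Mul(9, 6)) = Mul(-2, 54) = -108)
T = 8744 (T = Add(Mul(-108, -80), 104) = Add(8640, 104) = 8744)
Mul(Mul(Add(0, 4), -2), T) = Mul(Mul(Add(0, 4), -2), 8744) = Mul(Mul(4, -2), 8744) = Mul(-8, 8744) = -69952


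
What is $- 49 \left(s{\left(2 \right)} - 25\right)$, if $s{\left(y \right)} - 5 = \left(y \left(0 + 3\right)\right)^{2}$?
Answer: $-784$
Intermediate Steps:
$s{\left(y \right)} = 5 + 9 y^{2}$ ($s{\left(y \right)} = 5 + \left(y \left(0 + 3\right)\right)^{2} = 5 + \left(y 3\right)^{2} = 5 + \left(3 y\right)^{2} = 5 + 9 y^{2}$)
$- 49 \left(s{\left(2 \right)} - 25\right) = - 49 \left(\left(5 + 9 \cdot 2^{2}\right) - 25\right) = - 49 \left(\left(5 + 9 \cdot 4\right) - 25\right) = - 49 \left(\left(5 + 36\right) - 25\right) = - 49 \left(41 - 25\right) = \left(-49\right) 16 = -784$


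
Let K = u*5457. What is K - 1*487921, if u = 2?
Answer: -477007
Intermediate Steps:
K = 10914 (K = 2*5457 = 10914)
K - 1*487921 = 10914 - 1*487921 = 10914 - 487921 = -477007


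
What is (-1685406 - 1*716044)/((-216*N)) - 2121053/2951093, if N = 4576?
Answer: 2495209781401/1458453769344 ≈ 1.7109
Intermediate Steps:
(-1685406 - 1*716044)/((-216*N)) - 2121053/2951093 = (-1685406 - 1*716044)/((-216*4576)) - 2121053/2951093 = (-1685406 - 716044)/(-988416) - 2121053*1/2951093 = -2401450*(-1/988416) - 2121053/2951093 = 1200725/494208 - 2121053/2951093 = 2495209781401/1458453769344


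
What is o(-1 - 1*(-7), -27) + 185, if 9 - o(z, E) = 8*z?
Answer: 146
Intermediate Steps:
o(z, E) = 9 - 8*z
o(-1 - 1*(-7), -27) + 185 = (9 - 8*(-1 - 1*(-7))) + 185 = (9 - 8*(-1 + 7)) + 185 = (9 - 8*6) + 185 = (9 - 48) + 185 = -39 + 185 = 146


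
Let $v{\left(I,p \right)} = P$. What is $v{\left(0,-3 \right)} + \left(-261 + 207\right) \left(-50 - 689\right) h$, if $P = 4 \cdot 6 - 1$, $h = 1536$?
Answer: $61295639$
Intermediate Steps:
$P = 23$ ($P = 24 - 1 = 23$)
$v{\left(I,p \right)} = 23$
$v{\left(0,-3 \right)} + \left(-261 + 207\right) \left(-50 - 689\right) h = 23 + \left(-261 + 207\right) \left(-50 - 689\right) 1536 = 23 + \left(-54\right) \left(-739\right) 1536 = 23 + 39906 \cdot 1536 = 23 + 61295616 = 61295639$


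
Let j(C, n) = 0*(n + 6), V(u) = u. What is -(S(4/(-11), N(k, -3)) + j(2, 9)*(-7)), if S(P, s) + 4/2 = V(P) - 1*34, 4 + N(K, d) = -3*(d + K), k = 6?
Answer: 400/11 ≈ 36.364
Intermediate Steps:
N(K, d) = -4 - 3*K - 3*d (N(K, d) = -4 - 3*(d + K) = -4 - 3*(K + d) = -4 + (-3*K - 3*d) = -4 - 3*K - 3*d)
S(P, s) = -36 + P (S(P, s) = -2 + (P - 1*34) = -2 + (P - 34) = -2 + (-34 + P) = -36 + P)
j(C, n) = 0 (j(C, n) = 0*(6 + n) = 0)
-(S(4/(-11), N(k, -3)) + j(2, 9)*(-7)) = -((-36 + 4/(-11)) + 0*(-7)) = -((-36 + 4*(-1/11)) + 0) = -((-36 - 4/11) + 0) = -(-400/11 + 0) = -1*(-400/11) = 400/11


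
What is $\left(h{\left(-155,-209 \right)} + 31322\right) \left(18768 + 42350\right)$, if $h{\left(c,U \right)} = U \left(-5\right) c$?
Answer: $-7985250054$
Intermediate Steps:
$h{\left(c,U \right)} = - 5 U c$
$\left(h{\left(-155,-209 \right)} + 31322\right) \left(18768 + 42350\right) = \left(\left(-5\right) \left(-209\right) \left(-155\right) + 31322\right) \left(18768 + 42350\right) = \left(-161975 + 31322\right) 61118 = \left(-130653\right) 61118 = -7985250054$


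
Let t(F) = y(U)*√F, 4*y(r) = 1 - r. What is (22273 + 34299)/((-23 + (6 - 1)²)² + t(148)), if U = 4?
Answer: -905152/269 - 339432*√37/269 ≈ -11040.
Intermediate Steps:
y(r) = ¼ - r/4 (y(r) = (1 - r)/4 = ¼ - r/4)
t(F) = -3*√F/4 (t(F) = (¼ - ¼*4)*√F = (¼ - 1)*√F = -3*√F/4)
(22273 + 34299)/((-23 + (6 - 1)²)² + t(148)) = (22273 + 34299)/((-23 + (6 - 1)²)² - 3*√37/2) = 56572/((-23 + 5²)² - 3*√37/2) = 56572/((-23 + 25)² - 3*√37/2) = 56572/(2² - 3*√37/2) = 56572/(4 - 3*√37/2)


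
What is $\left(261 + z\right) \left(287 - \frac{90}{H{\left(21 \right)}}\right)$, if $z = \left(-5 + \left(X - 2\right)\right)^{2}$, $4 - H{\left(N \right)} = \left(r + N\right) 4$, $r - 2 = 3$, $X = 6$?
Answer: $\frac{377149}{5} \approx 75430.0$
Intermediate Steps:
$r = 5$ ($r = 2 + 3 = 5$)
$H{\left(N \right)} = -16 - 4 N$ ($H{\left(N \right)} = 4 - \left(5 + N\right) 4 = 4 - \left(20 + 4 N\right) = -16 - 4 N$)
$z = 1$ ($z = \left(-5 + \left(6 - 2\right)\right)^{2} = \left(-5 + 4\right)^{2} = \left(-1\right)^{2} = 1$)
$\left(261 + z\right) \left(287 - \frac{90}{H{\left(21 \right)}}\right) = \left(261 + 1\right) \left(287 - \frac{90}{-16 - 84}\right) = 262 \left(287 - \frac{90}{-16 - 84}\right) = 262 \left(287 - \frac{90}{-100}\right) = 262 \left(287 - - \frac{9}{10}\right) = 262 \left(287 + \frac{9}{10}\right) = 262 \cdot \frac{2879}{10} = \frac{377149}{5}$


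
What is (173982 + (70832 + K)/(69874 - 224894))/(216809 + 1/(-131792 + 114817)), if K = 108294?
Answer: 45782441597515/57052518662548 ≈ 0.80246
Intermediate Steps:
(173982 + (70832 + K)/(69874 - 224894))/(216809 + 1/(-131792 + 114817)) = (173982 + (70832 + 108294)/(69874 - 224894))/(216809 + 1/(-131792 + 114817)) = (173982 + 179126/(-155020))/(216809 + 1/(-16975)) = (173982 + 179126*(-1/155020))/(216809 - 1/16975) = (173982 - 89563/77510)/(3680332774/16975) = (13485255257/77510)*(16975/3680332774) = 45782441597515/57052518662548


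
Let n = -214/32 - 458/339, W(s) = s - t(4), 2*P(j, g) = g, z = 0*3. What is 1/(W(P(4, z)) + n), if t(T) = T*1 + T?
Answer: -5424/86993 ≈ -0.062350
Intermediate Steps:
t(T) = 2*T (t(T) = T + T = 2*T)
z = 0
P(j, g) = g/2
W(s) = -8 + s (W(s) = s - 2*4 = s - 1*8 = s - 8 = -8 + s)
n = -43601/5424 (n = -214*1/32 - 458*1/339 = -107/16 - 458/339 = -43601/5424 ≈ -8.0385)
1/(W(P(4, z)) + n) = 1/((-8 + (½)*0) - 43601/5424) = 1/((-8 + 0) - 43601/5424) = 1/(-8 - 43601/5424) = 1/(-86993/5424) = -5424/86993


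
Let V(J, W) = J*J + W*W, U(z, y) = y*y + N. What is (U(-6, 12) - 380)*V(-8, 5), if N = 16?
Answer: -19580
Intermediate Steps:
U(z, y) = 16 + y² (U(z, y) = y*y + 16 = y² + 16 = 16 + y²)
V(J, W) = J² + W²
(U(-6, 12) - 380)*V(-8, 5) = ((16 + 12²) - 380)*((-8)² + 5²) = ((16 + 144) - 380)*(64 + 25) = (160 - 380)*89 = -220*89 = -19580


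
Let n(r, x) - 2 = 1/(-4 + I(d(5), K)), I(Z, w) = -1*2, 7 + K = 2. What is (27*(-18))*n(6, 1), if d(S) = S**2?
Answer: -891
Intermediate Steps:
K = -5 (K = -7 + 2 = -5)
I(Z, w) = -2
n(r, x) = 11/6 (n(r, x) = 2 + 1/(-4 - 2) = 2 + 1/(-6) = 2 - 1/6 = 11/6)
(27*(-18))*n(6, 1) = (27*(-18))*(11/6) = -486*11/6 = -891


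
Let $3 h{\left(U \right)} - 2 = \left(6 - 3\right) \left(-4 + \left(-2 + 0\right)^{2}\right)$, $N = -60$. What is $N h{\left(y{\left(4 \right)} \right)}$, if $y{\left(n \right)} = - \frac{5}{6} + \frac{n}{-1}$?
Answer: $-40$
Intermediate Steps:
$y{\left(n \right)} = - \frac{5}{6} - n$ ($y{\left(n \right)} = \left(-5\right) \frac{1}{6} + n \left(-1\right) = - \frac{5}{6} - n$)
$h{\left(U \right)} = \frac{2}{3}$ ($h{\left(U \right)} = \frac{2}{3} + \frac{\left(6 - 3\right) \left(-4 + \left(-2 + 0\right)^{2}\right)}{3} = \frac{2}{3} + \frac{3 \left(-4 + \left(-2\right)^{2}\right)}{3} = \frac{2}{3} + \frac{3 \left(-4 + 4\right)}{3} = \frac{2}{3} + \frac{3 \cdot 0}{3} = \frac{2}{3} + \frac{1}{3} \cdot 0 = \frac{2}{3} + 0 = \frac{2}{3}$)
$N h{\left(y{\left(4 \right)} \right)} = \left(-60\right) \frac{2}{3} = -40$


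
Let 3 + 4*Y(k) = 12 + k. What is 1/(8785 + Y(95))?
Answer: 1/8811 ≈ 0.00011349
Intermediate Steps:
Y(k) = 9/4 + k/4 (Y(k) = -3/4 + (12 + k)/4 = -3/4 + (3 + k/4) = 9/4 + k/4)
1/(8785 + Y(95)) = 1/(8785 + (9/4 + (1/4)*95)) = 1/(8785 + (9/4 + 95/4)) = 1/(8785 + 26) = 1/8811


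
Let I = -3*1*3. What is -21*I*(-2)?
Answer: -378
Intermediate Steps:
I = -9 (I = -3*3 = -9)
-21*I*(-2) = -(-189)*(-2) = -21*18 = -378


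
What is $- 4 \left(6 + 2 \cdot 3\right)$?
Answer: $-48$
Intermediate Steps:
$- 4 \left(6 + 2 \cdot 3\right) = - 4 \left(6 + 6\right) = \left(-4\right) 12 = -48$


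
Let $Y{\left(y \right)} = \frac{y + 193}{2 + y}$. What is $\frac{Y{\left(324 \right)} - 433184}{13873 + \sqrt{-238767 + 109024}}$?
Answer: $- \frac{653036639897}{20928099424} + \frac{47072489 i \sqrt{129743}}{20928099424} \approx -31.204 + 0.81018 i$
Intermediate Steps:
$Y{\left(y \right)} = \frac{193 + y}{2 + y}$
$\frac{Y{\left(324 \right)} - 433184}{13873 + \sqrt{-238767 + 109024}} = \frac{\frac{193 + 324}{2 + 324} - 433184}{13873 + \sqrt{-238767 + 109024}} = \frac{\frac{1}{326} \cdot 517 - 433184}{13873 + \sqrt{-129743}} = \frac{\frac{1}{326} \cdot 517 - 433184}{13873 + i \sqrt{129743}} = \frac{\frac{517}{326} - 433184}{13873 + i \sqrt{129743}} = - \frac{141217467}{326 \left(13873 + i \sqrt{129743}\right)}$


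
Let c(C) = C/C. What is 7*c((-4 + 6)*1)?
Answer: 7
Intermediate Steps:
c(C) = 1
7*c((-4 + 6)*1) = 7*1 = 7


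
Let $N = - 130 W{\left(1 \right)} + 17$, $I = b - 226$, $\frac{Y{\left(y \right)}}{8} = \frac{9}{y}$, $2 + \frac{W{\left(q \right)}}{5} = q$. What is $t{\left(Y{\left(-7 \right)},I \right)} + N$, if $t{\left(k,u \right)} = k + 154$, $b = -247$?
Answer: $\frac{5675}{7} \approx 810.71$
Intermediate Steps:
$W{\left(q \right)} = -10 + 5 q$
$Y{\left(y \right)} = \frac{72}{y}$ ($Y{\left(y \right)} = 8 \frac{9}{y} = \frac{72}{y}$)
$I = -473$ ($I = -247 - 226 = -473$)
$N = 667$ ($N = - 130 \left(-10 + 5 \cdot 1\right) + 17 = - 130 \left(-10 + 5\right) + 17 = \left(-130\right) \left(-5\right) + 17 = 650 + 17 = 667$)
$t{\left(k,u \right)} = 154 + k$
$t{\left(Y{\left(-7 \right)},I \right)} + N = \left(154 + \frac{72}{-7}\right) + 667 = \left(154 + 72 \left(- \frac{1}{7}\right)\right) + 667 = \left(154 - \frac{72}{7}\right) + 667 = \frac{1006}{7} + 667 = \frac{5675}{7}$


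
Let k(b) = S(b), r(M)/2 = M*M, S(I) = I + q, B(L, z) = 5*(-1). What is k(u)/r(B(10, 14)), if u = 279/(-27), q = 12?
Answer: 1/30 ≈ 0.033333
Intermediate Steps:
B(L, z) = -5
u = -31/3 (u = 279*(-1/27) = -31/3 ≈ -10.333)
S(I) = 12 + I (S(I) = I + 12 = 12 + I)
r(M) = 2*M² (r(M) = 2*(M*M) = 2*M²)
k(b) = 12 + b
k(u)/r(B(10, 14)) = (12 - 31/3)/((2*(-5)²)) = 5/(3*((2*25))) = (5/3)/50 = (5/3)*(1/50) = 1/30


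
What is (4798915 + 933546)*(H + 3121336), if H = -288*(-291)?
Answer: 18373362979384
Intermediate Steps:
H = 83808
(4798915 + 933546)*(H + 3121336) = (4798915 + 933546)*(83808 + 3121336) = 5732461*3205144 = 18373362979384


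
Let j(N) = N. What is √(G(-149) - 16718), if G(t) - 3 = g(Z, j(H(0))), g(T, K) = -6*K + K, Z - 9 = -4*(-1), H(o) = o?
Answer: I*√16715 ≈ 129.29*I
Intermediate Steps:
Z = 13 (Z = 9 - 4*(-1) = 9 + 4 = 13)
g(T, K) = -5*K
G(t) = 3 (G(t) = 3 - 5*0 = 3 + 0 = 3)
√(G(-149) - 16718) = √(3 - 16718) = √(-16715) = I*√16715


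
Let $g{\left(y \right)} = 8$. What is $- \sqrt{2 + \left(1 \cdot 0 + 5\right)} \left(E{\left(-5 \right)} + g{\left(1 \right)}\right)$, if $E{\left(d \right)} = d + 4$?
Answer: $- 7 \sqrt{7} \approx -18.52$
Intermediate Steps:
$E{\left(d \right)} = 4 + d$
$- \sqrt{2 + \left(1 \cdot 0 + 5\right)} \left(E{\left(-5 \right)} + g{\left(1 \right)}\right) = - \sqrt{2 + \left(1 \cdot 0 + 5\right)} \left(\left(4 - 5\right) + 8\right) = - \sqrt{2 + \left(0 + 5\right)} \left(-1 + 8\right) = - \sqrt{2 + 5} \cdot 7 = - \sqrt{7} \cdot 7 = - 7 \sqrt{7}$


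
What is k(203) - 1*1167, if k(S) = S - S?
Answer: -1167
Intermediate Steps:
k(S) = 0
k(203) - 1*1167 = 0 - 1*1167 = 0 - 1167 = -1167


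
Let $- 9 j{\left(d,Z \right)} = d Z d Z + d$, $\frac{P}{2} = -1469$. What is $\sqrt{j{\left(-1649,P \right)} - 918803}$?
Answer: $\frac{i \sqrt{23471727104222}}{3} \approx 1.6149 \cdot 10^{6} i$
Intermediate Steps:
$P = -2938$ ($P = 2 \left(-1469\right) = -2938$)
$j{\left(d,Z \right)} = - \frac{d}{9} - \frac{Z^{2} d^{2}}{9}$ ($j{\left(d,Z \right)} = - \frac{d Z d Z + d}{9} = - \frac{Z d d Z + d}{9} = - \frac{Z d^{2} Z + d}{9} = - \frac{Z^{2} d^{2} + d}{9} = - \frac{d + Z^{2} d^{2}}{9} = - \frac{d}{9} - \frac{Z^{2} d^{2}}{9}$)
$\sqrt{j{\left(-1649,P \right)} - 918803} = \sqrt{\left(- \frac{1}{9}\right) \left(-1649\right) \left(1 - 1649 \left(-2938\right)^{2}\right) - 918803} = \sqrt{\left(- \frac{1}{9}\right) \left(-1649\right) \left(1 - 14233910756\right) - 918803} = \sqrt{\left(- \frac{1}{9}\right) \left(-1649\right) \left(-14233910755\right) - 918803} = \sqrt{- \frac{23471718834995}{9} - 918803} = \sqrt{- \frac{23471727104222}{9}} = \frac{i \sqrt{23471727104222}}{3}$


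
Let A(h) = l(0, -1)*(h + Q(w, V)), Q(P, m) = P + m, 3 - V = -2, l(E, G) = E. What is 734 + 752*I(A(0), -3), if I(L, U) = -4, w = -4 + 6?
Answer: -2274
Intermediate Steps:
V = 5 (V = 3 - 1*(-2) = 3 + 2 = 5)
w = 2
A(h) = 0 (A(h) = 0*(h + (2 + 5)) = 0*(h + 7) = 0*(7 + h) = 0)
734 + 752*I(A(0), -3) = 734 + 752*(-4) = 734 - 3008 = -2274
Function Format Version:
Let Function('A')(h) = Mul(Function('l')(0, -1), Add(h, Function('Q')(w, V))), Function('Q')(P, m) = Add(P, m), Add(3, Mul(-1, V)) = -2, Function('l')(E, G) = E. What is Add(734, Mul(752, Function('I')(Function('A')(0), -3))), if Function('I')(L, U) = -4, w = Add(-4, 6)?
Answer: -2274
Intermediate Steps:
V = 5 (V = Add(3, Mul(-1, -2)) = Add(3, 2) = 5)
w = 2
Function('A')(h) = 0 (Function('A')(h) = Mul(0, Add(h, Add(2, 5))) = Mul(0, Add(h, 7)) = Mul(0, Add(7, h)) = 0)
Add(734, Mul(752, Function('I')(Function('A')(0), -3))) = Add(734, Mul(752, -4)) = Add(734, -3008) = -2274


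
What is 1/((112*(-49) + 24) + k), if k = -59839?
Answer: -1/65303 ≈ -1.5313e-5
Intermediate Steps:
1/((112*(-49) + 24) + k) = 1/((112*(-49) + 24) - 59839) = 1/((-5488 + 24) - 59839) = 1/(-5464 - 59839) = 1/(-65303) = -1/65303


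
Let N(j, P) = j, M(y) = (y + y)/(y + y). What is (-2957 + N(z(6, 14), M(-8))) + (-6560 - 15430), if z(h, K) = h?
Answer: -24941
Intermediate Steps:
M(y) = 1 (M(y) = (2*y)/((2*y)) = (2*y)*(1/(2*y)) = 1)
(-2957 + N(z(6, 14), M(-8))) + (-6560 - 15430) = (-2957 + 6) + (-6560 - 15430) = -2951 - 21990 = -24941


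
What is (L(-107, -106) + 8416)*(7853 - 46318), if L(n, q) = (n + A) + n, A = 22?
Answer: -316336160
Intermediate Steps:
L(n, q) = 22 + 2*n (L(n, q) = (n + 22) + n = (22 + n) + n = 22 + 2*n)
(L(-107, -106) + 8416)*(7853 - 46318) = ((22 + 2*(-107)) + 8416)*(7853 - 46318) = ((22 - 214) + 8416)*(-38465) = (-192 + 8416)*(-38465) = 8224*(-38465) = -316336160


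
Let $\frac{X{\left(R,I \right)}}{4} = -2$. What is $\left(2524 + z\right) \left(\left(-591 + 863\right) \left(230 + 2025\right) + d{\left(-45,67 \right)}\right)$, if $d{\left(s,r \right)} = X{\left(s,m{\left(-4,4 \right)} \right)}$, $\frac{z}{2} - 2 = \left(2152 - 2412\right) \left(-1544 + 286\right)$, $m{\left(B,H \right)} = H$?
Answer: $402780898176$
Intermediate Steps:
$z = 654164$ ($z = 4 + 2 \left(2152 - 2412\right) \left(-1544 + 286\right) = 4 + 2 \left(\left(-260\right) \left(-1258\right)\right) = 4 + 2 \cdot 327080 = 4 + 654160 = 654164$)
$X{\left(R,I \right)} = -8$ ($X{\left(R,I \right)} = 4 \left(-2\right) = -8$)
$d{\left(s,r \right)} = -8$
$\left(2524 + z\right) \left(\left(-591 + 863\right) \left(230 + 2025\right) + d{\left(-45,67 \right)}\right) = \left(2524 + 654164\right) \left(\left(-591 + 863\right) \left(230 + 2025\right) - 8\right) = 656688 \left(272 \cdot 2255 - 8\right) = 656688 \left(613360 - 8\right) = 656688 \cdot 613352 = 402780898176$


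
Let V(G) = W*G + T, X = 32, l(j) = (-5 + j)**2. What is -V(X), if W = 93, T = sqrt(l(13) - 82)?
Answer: -2976 - 3*I*sqrt(2) ≈ -2976.0 - 4.2426*I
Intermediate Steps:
T = 3*I*sqrt(2) (T = sqrt((-5 + 13)**2 - 82) = sqrt(8**2 - 82) = sqrt(64 - 82) = sqrt(-18) = 3*I*sqrt(2) ≈ 4.2426*I)
V(G) = 93*G + 3*I*sqrt(2)
-V(X) = -(93*32 + 3*I*sqrt(2)) = -(2976 + 3*I*sqrt(2)) = -2976 - 3*I*sqrt(2)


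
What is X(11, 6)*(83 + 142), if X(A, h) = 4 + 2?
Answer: 1350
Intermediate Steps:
X(A, h) = 6
X(11, 6)*(83 + 142) = 6*(83 + 142) = 6*225 = 1350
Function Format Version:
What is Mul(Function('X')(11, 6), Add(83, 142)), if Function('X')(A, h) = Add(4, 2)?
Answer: 1350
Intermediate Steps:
Function('X')(A, h) = 6
Mul(Function('X')(11, 6), Add(83, 142)) = Mul(6, Add(83, 142)) = Mul(6, 225) = 1350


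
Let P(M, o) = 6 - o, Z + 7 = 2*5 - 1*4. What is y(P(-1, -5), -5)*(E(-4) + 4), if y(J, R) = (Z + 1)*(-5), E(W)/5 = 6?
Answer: 0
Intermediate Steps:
E(W) = 30 (E(W) = 5*6 = 30)
Z = -1 (Z = -7 + (2*5 - 1*4) = -7 + (10 - 4) = -7 + 6 = -1)
y(J, R) = 0 (y(J, R) = (-1 + 1)*(-5) = 0*(-5) = 0)
y(P(-1, -5), -5)*(E(-4) + 4) = 0*(30 + 4) = 0*34 = 0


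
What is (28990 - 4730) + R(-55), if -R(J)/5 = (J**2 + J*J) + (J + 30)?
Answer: -5865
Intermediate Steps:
R(J) = -150 - 10*J**2 - 5*J (R(J) = -5*((J**2 + J*J) + (J + 30)) = -5*((J**2 + J**2) + (30 + J)) = -5*(2*J**2 + (30 + J)) = -5*(30 + J + 2*J**2) = -150 - 10*J**2 - 5*J)
(28990 - 4730) + R(-55) = (28990 - 4730) + (-150 - 10*(-55)**2 - 5*(-55)) = 24260 + (-150 - 10*3025 + 275) = 24260 + (-150 - 30250 + 275) = 24260 - 30125 = -5865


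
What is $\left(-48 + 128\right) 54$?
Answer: $4320$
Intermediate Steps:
$\left(-48 + 128\right) 54 = 80 \cdot 54 = 4320$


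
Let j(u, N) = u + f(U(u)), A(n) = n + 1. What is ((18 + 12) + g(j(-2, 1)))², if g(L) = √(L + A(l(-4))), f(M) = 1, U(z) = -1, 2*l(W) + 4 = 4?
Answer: 900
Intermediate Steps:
l(W) = 0 (l(W) = -2 + (½)*4 = -2 + 2 = 0)
A(n) = 1 + n
j(u, N) = 1 + u (j(u, N) = u + 1 = 1 + u)
g(L) = √(1 + L) (g(L) = √(L + (1 + 0)) = √(L + 1) = √(1 + L))
((18 + 12) + g(j(-2, 1)))² = ((18 + 12) + √(1 + (1 - 2)))² = (30 + √(1 - 1))² = (30 + √0)² = (30 + 0)² = 30² = 900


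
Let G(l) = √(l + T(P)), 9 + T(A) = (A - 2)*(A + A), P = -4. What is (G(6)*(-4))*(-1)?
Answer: 12*√5 ≈ 26.833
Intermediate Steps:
T(A) = -9 + 2*A*(-2 + A) (T(A) = -9 + (A - 2)*(A + A) = -9 + (-2 + A)*(2*A) = -9 + 2*A*(-2 + A))
G(l) = √(39 + l) (G(l) = √(l + (-9 - 4*(-4) + 2*(-4)²)) = √(l + (-9 + 16 + 2*16)) = √(l + (-9 + 16 + 32)) = √(l + 39) = √(39 + l))
(G(6)*(-4))*(-1) = (√(39 + 6)*(-4))*(-1) = (√45*(-4))*(-1) = ((3*√5)*(-4))*(-1) = -12*√5*(-1) = 12*√5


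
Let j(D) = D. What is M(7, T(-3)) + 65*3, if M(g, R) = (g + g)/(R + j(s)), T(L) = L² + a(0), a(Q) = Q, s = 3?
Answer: 1177/6 ≈ 196.17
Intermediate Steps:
T(L) = L² (T(L) = L² + 0 = L²)
M(g, R) = 2*g/(3 + R) (M(g, R) = (g + g)/(R + 3) = (2*g)/(3 + R) = 2*g/(3 + R))
M(7, T(-3)) + 65*3 = 2*7/(3 + (-3)²) + 65*3 = 2*7/(3 + 9) + 195 = 2*7/12 + 195 = 2*7*(1/12) + 195 = 7/6 + 195 = 1177/6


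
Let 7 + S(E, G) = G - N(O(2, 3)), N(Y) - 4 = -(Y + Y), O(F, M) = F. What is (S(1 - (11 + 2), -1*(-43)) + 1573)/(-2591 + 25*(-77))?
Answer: -1609/4516 ≈ -0.35629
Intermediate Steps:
N(Y) = 4 - 2*Y (N(Y) = 4 - (Y + Y) = 4 - 2*Y)
S(E, G) = -7 + G (S(E, G) = -7 + (G - (4 - 2*2)) = -7 + (G - (4 - 4)) = -7 + (G - 1*0) = -7 + (G + 0) = -7 + G)
(S(1 - (11 + 2), -1*(-43)) + 1573)/(-2591 + 25*(-77)) = ((-7 - 1*(-43)) + 1573)/(-2591 + 25*(-77)) = ((-7 + 43) + 1573)/(-2591 - 1925) = (36 + 1573)/(-4516) = 1609*(-1/4516) = -1609/4516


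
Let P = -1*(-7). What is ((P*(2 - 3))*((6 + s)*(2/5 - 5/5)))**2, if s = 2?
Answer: 28224/25 ≈ 1129.0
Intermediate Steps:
P = 7
((P*(2 - 3))*((6 + s)*(2/5 - 5/5)))**2 = ((7*(2 - 3))*((6 + 2)*(2/5 - 5/5)))**2 = ((7*(-1))*(8*(2*(1/5) - 5*1/5)))**2 = (-56*(2/5 - 1))**2 = (-56*(-3)/5)**2 = (-7*(-24/5))**2 = (168/5)**2 = 28224/25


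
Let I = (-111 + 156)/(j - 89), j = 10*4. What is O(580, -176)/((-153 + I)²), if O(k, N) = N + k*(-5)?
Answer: -1846369/14220441 ≈ -0.12984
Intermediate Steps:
O(k, N) = N - 5*k
j = 40
I = -45/49 (I = (-111 + 156)/(40 - 89) = 45/(-49) = 45*(-1/49) = -45/49 ≈ -0.91837)
O(580, -176)/((-153 + I)²) = (-176 - 5*580)/((-153 - 45/49)²) = (-176 - 2900)/((-7542/49)²) = -3076/56881764/2401 = -3076*2401/56881764 = -1846369/14220441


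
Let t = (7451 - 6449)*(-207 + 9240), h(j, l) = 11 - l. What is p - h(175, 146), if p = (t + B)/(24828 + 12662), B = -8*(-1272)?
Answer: 7061196/18745 ≈ 376.70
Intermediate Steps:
B = 10176
t = 9051066 (t = 1002*9033 = 9051066)
p = 4530621/18745 (p = (9051066 + 10176)/(24828 + 12662) = 9061242/37490 = 9061242*(1/37490) = 4530621/18745 ≈ 241.70)
p - h(175, 146) = 4530621/18745 - (11 - 1*146) = 4530621/18745 - (11 - 146) = 4530621/18745 - 1*(-135) = 4530621/18745 + 135 = 7061196/18745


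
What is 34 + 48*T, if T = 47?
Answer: 2290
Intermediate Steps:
34 + 48*T = 34 + 48*47 = 34 + 2256 = 2290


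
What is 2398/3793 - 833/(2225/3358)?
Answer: -10604497152/8439425 ≈ -1256.5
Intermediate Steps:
2398/3793 - 833/(2225/3358) = 2398*(1/3793) - 833/(2225*(1/3358)) = 2398/3793 - 833/2225/3358 = 2398/3793 - 833*3358/2225 = 2398/3793 - 2797214/2225 = -10604497152/8439425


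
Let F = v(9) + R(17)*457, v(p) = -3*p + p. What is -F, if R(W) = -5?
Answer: 2303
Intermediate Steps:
v(p) = -2*p
F = -2303 (F = -2*9 - 5*457 = -18 - 2285 = -2303)
-F = -1*(-2303) = 2303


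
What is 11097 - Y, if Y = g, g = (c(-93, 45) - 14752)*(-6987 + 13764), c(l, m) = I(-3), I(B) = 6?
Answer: 99944739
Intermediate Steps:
c(l, m) = 6
g = -99933642 (g = (6 - 14752)*(-6987 + 13764) = -14746*6777 = -99933642)
Y = -99933642
11097 - Y = 11097 - 1*(-99933642) = 11097 + 99933642 = 99944739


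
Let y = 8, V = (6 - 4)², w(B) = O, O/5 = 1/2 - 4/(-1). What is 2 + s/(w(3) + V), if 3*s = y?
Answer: 334/159 ≈ 2.1006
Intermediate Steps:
O = 45/2 (O = 5*(1/2 - 4/(-1)) = 5*(1*(½) - 4*(-1)) = 5*(½ + 4) = 5*(9/2) = 45/2 ≈ 22.500)
w(B) = 45/2
V = 4 (V = 2² = 4)
s = 8/3 (s = (⅓)*8 = 8/3 ≈ 2.6667)
2 + s/(w(3) + V) = 2 + 8/(3*(45/2 + 4)) = 2 + 8/(3*(53/2)) = 2 + (8/3)*(2/53) = 2 + 16/159 = 334/159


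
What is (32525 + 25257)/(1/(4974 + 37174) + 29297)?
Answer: 2435395736/1234809957 ≈ 1.9723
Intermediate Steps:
(32525 + 25257)/(1/(4974 + 37174) + 29297) = 57782/(1/42148 + 29297) = 57782/(1234809957/42148) = 57782*(42148/1234809957) = 2435395736/1234809957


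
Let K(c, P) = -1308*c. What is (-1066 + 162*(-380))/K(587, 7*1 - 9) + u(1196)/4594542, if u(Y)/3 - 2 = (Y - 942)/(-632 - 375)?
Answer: 24146333813827/296030388851502 ≈ 0.081567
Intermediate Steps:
u(Y) = 8868/1007 - 3*Y/1007 (u(Y) = 6 + 3*((Y - 942)/(-632 - 375)) = 6 + 3*((-942 + Y)/(-1007)) = 6 + 3*((-942 + Y)*(-1/1007)) = 6 + 3*(942/1007 - Y/1007) = 6 + (2826/1007 - 3*Y/1007) = 8868/1007 - 3*Y/1007)
(-1066 + 162*(-380))/K(587, 7*1 - 9) + u(1196)/4594542 = (-1066 + 162*(-380))/((-1308*587)) + (8868/1007 - 3/1007*1196)/4594542 = (-1066 - 61560)/(-767796) + (8868/1007 - 3588/1007)*(1/4594542) = -62626*(-1/767796) + (5280/1007)*(1/4594542) = 31313/383898 + 880/771117299 = 24146333813827/296030388851502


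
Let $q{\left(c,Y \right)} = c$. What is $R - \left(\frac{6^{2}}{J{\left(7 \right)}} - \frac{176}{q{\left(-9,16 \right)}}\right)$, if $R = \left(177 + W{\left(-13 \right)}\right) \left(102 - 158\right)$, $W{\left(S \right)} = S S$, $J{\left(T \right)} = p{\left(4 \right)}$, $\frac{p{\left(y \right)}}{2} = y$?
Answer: $- \frac{349201}{18} \approx -19400.0$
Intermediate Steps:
$p{\left(y \right)} = 2 y$
$J{\left(T \right)} = 8$ ($J{\left(T \right)} = 2 \cdot 4 = 8$)
$W{\left(S \right)} = S^{2}$
$R = -19376$ ($R = \left(177 + \left(-13\right)^{2}\right) \left(102 - 158\right) = \left(177 + 169\right) \left(-56\right) = 346 \left(-56\right) = -19376$)
$R - \left(\frac{6^{2}}{J{\left(7 \right)}} - \frac{176}{q{\left(-9,16 \right)}}\right) = -19376 - \left(\frac{6^{2}}{8} - \frac{176}{-9}\right) = -19376 - \left(36 \cdot \frac{1}{8} - - \frac{176}{9}\right) = -19376 - \left(\frac{9}{2} + \frac{176}{9}\right) = -19376 - \frac{433}{18} = - \frac{349201}{18}$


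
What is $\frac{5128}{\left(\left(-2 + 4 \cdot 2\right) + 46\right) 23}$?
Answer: $\frac{1282}{299} \approx 4.2876$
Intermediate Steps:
$\frac{5128}{\left(\left(-2 + 4 \cdot 2\right) + 46\right) 23} = \frac{5128}{\left(\left(-2 + 8\right) + 46\right) 23} = \frac{5128}{\left(6 + 46\right) 23} = \frac{5128}{52 \cdot 23} = \frac{5128}{1196} = 5128 \cdot \frac{1}{1196} = \frac{1282}{299}$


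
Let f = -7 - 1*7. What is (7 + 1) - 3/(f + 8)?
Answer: 17/2 ≈ 8.5000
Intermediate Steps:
f = -14 (f = -7 - 7 = -14)
(7 + 1) - 3/(f + 8) = (7 + 1) - 3/(-14 + 8) = 8 - 3/(-6) = 8 - ⅙*(-3) = 8 + ½ = 17/2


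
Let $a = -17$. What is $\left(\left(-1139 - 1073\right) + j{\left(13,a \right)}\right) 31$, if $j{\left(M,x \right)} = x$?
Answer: $-69099$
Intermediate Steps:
$\left(\left(-1139 - 1073\right) + j{\left(13,a \right)}\right) 31 = \left(\left(-1139 - 1073\right) - 17\right) 31 = \left(-2212 - 17\right) 31 = \left(-2229\right) 31 = -69099$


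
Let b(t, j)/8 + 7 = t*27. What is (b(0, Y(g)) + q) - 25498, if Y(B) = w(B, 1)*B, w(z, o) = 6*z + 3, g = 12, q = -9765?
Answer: -35319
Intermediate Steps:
w(z, o) = 3 + 6*z
Y(B) = B*(3 + 6*B) (Y(B) = (3 + 6*B)*B = B*(3 + 6*B))
b(t, j) = -56 + 216*t (b(t, j) = -56 + 8*(t*27) = -56 + 8*(27*t) = -56 + 216*t)
(b(0, Y(g)) + q) - 25498 = ((-56 + 216*0) - 9765) - 25498 = ((-56 + 0) - 9765) - 25498 = (-56 - 9765) - 25498 = -9821 - 25498 = -35319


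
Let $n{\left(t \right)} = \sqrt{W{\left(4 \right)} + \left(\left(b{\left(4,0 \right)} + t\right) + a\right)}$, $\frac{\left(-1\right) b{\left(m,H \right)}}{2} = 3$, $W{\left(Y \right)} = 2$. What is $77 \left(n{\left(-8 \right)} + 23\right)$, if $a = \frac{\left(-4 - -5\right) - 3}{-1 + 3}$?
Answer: $1771 + 77 i \sqrt{13} \approx 1771.0 + 277.63 i$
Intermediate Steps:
$b{\left(m,H \right)} = -6$ ($b{\left(m,H \right)} = \left(-2\right) 3 = -6$)
$a = -1$ ($a = \frac{\left(-4 + 5\right) - 3}{2} = \left(1 - 3\right) \frac{1}{2} = \left(-2\right) \frac{1}{2} = -1$)
$n{\left(t \right)} = \sqrt{-5 + t}$ ($n{\left(t \right)} = \sqrt{2 + \left(\left(-6 + t\right) - 1\right)} = \sqrt{2 + \left(-7 + t\right)} = \sqrt{-5 + t}$)
$77 \left(n{\left(-8 \right)} + 23\right) = 77 \left(\sqrt{-5 - 8} + 23\right) = 77 \left(\sqrt{-13} + 23\right) = 77 \left(i \sqrt{13} + 23\right) = 77 \left(23 + i \sqrt{13}\right) = 1771 + 77 i \sqrt{13}$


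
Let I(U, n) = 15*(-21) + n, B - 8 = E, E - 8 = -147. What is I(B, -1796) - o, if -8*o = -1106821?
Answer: -1123709/8 ≈ -1.4046e+5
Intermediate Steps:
o = 1106821/8 (o = -1/8*(-1106821) = 1106821/8 ≈ 1.3835e+5)
E = -139 (E = 8 - 147 = -139)
B = -131 (B = 8 - 139 = -131)
I(U, n) = -315 + n
I(B, -1796) - o = (-315 - 1796) - 1*1106821/8 = -2111 - 1106821/8 = -1123709/8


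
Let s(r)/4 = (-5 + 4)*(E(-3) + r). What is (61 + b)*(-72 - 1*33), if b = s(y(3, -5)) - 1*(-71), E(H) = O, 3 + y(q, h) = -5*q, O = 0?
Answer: -21420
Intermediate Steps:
y(q, h) = -3 - 5*q
E(H) = 0
s(r) = -4*r (s(r) = 4*((-5 + 4)*(0 + r)) = 4*(-r) = -4*r)
b = 143 (b = -4*(-3 - 5*3) - 1*(-71) = -4*(-3 - 15) + 71 = -4*(-18) + 71 = 72 + 71 = 143)
(61 + b)*(-72 - 1*33) = (61 + 143)*(-72 - 1*33) = 204*(-72 - 33) = 204*(-105) = -21420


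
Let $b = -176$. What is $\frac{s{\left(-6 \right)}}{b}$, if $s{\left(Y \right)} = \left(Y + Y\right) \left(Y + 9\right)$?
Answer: $\frac{9}{44} \approx 0.20455$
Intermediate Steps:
$s{\left(Y \right)} = 2 Y \left(9 + Y\right)$
$\frac{s{\left(-6 \right)}}{b} = \frac{2 \left(-6\right) \left(9 - 6\right)}{-176} = 2 \left(-6\right) 3 \left(- \frac{1}{176}\right) = \left(-36\right) \left(- \frac{1}{176}\right) = \frac{9}{44}$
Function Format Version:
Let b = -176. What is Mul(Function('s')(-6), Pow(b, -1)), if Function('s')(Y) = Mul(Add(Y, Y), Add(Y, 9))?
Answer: Rational(9, 44) ≈ 0.20455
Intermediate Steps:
Function('s')(Y) = Mul(2, Y, Add(9, Y)) (Function('s')(Y) = Mul(Mul(2, Y), Add(9, Y)) = Mul(2, Y, Add(9, Y)))
Mul(Function('s')(-6), Pow(b, -1)) = Mul(Mul(2, -6, Add(9, -6)), Pow(-176, -1)) = Mul(Mul(2, -6, 3), Rational(-1, 176)) = Mul(-36, Rational(-1, 176)) = Rational(9, 44)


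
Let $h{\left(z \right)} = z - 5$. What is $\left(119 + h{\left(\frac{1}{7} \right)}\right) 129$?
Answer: $\frac{103071}{7} \approx 14724.0$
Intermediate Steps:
$h{\left(z \right)} = -5 + z$ ($h{\left(z \right)} = z - 5 = -5 + z$)
$\left(119 + h{\left(\frac{1}{7} \right)}\right) 129 = \left(119 - \left(5 - \frac{1}{7}\right)\right) 129 = \left(119 + \left(-5 + \frac{1}{7}\right)\right) 129 = \left(119 - \frac{34}{7}\right) 129 = \frac{799}{7} \cdot 129 = \frac{103071}{7}$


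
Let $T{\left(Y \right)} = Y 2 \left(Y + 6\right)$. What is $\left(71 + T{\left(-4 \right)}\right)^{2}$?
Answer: $3025$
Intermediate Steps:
$T{\left(Y \right)} = Y \left(12 + 2 Y\right)$ ($T{\left(Y \right)} = Y 2 \left(6 + Y\right) = Y \left(12 + 2 Y\right)$)
$\left(71 + T{\left(-4 \right)}\right)^{2} = \left(71 + 2 \left(-4\right) \left(6 - 4\right)\right)^{2} = \left(71 + 2 \left(-4\right) 2\right)^{2} = \left(71 - 16\right)^{2} = 55^{2} = 3025$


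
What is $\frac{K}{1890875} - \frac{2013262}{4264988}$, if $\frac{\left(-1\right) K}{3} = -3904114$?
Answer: $\frac{3296155092689}{576039941750} \approx 5.7221$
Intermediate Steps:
$K = 11712342$ ($K = \left(-3\right) \left(-3904114\right) = 11712342$)
$\frac{K}{1890875} - \frac{2013262}{4264988} = \frac{11712342}{1890875} - \frac{2013262}{4264988} = 11712342 \cdot \frac{1}{1890875} - \frac{1006631}{2132494} = \frac{11712342}{1890875} - \frac{1006631}{2132494} = \frac{3296155092689}{576039941750}$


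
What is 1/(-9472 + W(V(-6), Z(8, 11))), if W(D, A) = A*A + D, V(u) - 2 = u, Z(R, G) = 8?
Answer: -1/9412 ≈ -0.00010625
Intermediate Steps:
V(u) = 2 + u
W(D, A) = D + A**2 (W(D, A) = A**2 + D = D + A**2)
1/(-9472 + W(V(-6), Z(8, 11))) = 1/(-9472 + ((2 - 6) + 8**2)) = 1/(-9472 + (-4 + 64)) = 1/(-9472 + 60) = 1/(-9412) = -1/9412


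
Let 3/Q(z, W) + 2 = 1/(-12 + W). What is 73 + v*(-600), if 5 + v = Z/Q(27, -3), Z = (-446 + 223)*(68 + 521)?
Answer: -162861061/3 ≈ -5.4287e+7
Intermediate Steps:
Q(z, W) = 3/(-2 + 1/(-12 + W))
Z = -131347 (Z = -223*589 = -131347)
v = 4071532/45 (v = -5 - 131347*(-25 + 2*(-3))/(3*(12 - 1*(-3))) = -5 - 131347*(-25 - 6)/(3*(12 + 3)) = -5 - 131347/(3*15/(-31)) = -5 - 131347/(3*(-1/31)*15) = -5 - 131347/(-45/31) = -5 - 131347*(-31/45) = -5 + 4071757/45 = 4071532/45 ≈ 90479.)
73 + v*(-600) = 73 + (4071532/45)*(-600) = 73 - 162861280/3 = -162861061/3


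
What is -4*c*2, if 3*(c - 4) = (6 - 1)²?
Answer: -296/3 ≈ -98.667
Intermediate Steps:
c = 37/3 (c = 4 + (6 - 1)²/3 = 4 + (⅓)*5² = 4 + (⅓)*25 = 4 + 25/3 = 37/3 ≈ 12.333)
-4*c*2 = -4*37/3*2 = -148/3*2 = -296/3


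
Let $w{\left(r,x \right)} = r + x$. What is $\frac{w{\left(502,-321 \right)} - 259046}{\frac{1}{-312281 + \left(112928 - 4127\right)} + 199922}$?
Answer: $- \frac{52673850200}{40680128559} \approx -1.2948$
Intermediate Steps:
$\frac{w{\left(502,-321 \right)} - 259046}{\frac{1}{-312281 + \left(112928 - 4127\right)} + 199922} = \frac{\left(502 - 321\right) - 259046}{\frac{1}{-312281 + \left(112928 - 4127\right)} + 199922} = \frac{181 - 259046}{\frac{1}{-312281 + \left(112928 - 4127\right)} + 199922} = - \frac{258865}{\frac{1}{-312281 + 108801} + 199922} = - \frac{258865}{\frac{1}{-203480} + 199922} = - \frac{258865}{- \frac{1}{203480} + 199922} = - \frac{258865}{\frac{40680128559}{203480}} = \left(-258865\right) \frac{203480}{40680128559} = - \frac{52673850200}{40680128559}$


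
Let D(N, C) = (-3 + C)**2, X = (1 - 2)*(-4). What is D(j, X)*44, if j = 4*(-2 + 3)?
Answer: 44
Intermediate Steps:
X = 4 (X = -1*(-4) = 4)
j = 4 (j = 4*1 = 4)
D(j, X)*44 = (-3 + 4)**2*44 = 1**2*44 = 1*44 = 44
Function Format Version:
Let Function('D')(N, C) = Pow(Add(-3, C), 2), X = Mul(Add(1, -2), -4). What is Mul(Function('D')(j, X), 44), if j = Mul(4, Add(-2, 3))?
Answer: 44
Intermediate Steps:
X = 4 (X = Mul(-1, -4) = 4)
j = 4 (j = Mul(4, 1) = 4)
Mul(Function('D')(j, X), 44) = Mul(Pow(Add(-3, 4), 2), 44) = Mul(Pow(1, 2), 44) = Mul(1, 44) = 44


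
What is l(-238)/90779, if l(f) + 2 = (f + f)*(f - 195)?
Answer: 206106/90779 ≈ 2.2704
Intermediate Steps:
l(f) = -2 + 2*f*(-195 + f) (l(f) = -2 + (f + f)*(f - 195) = -2 + (2*f)*(-195 + f) = -2 + 2*f*(-195 + f))
l(-238)/90779 = (-2 - 390*(-238) + 2*(-238)**2)/90779 = (-2 + 92820 + 2*56644)*(1/90779) = (-2 + 92820 + 113288)*(1/90779) = 206106*(1/90779) = 206106/90779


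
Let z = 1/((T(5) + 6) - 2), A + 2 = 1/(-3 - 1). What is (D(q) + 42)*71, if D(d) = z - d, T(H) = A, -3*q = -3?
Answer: 20661/7 ≈ 2951.6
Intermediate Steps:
q = 1 (q = -⅓*(-3) = 1)
A = -9/4 (A = -2 + 1/(-3 - 1) = -2 + 1/(-4) = -2 - ¼ = -9/4 ≈ -2.2500)
T(H) = -9/4
z = 4/7 (z = 1/((-9/4 + 6) - 2) = 1/(15/4 - 2) = 1/(7/4) = 4/7 ≈ 0.57143)
D(d) = 4/7 - d
(D(q) + 42)*71 = ((4/7 - 1*1) + 42)*71 = ((4/7 - 1) + 42)*71 = (-3/7 + 42)*71 = (291/7)*71 = 20661/7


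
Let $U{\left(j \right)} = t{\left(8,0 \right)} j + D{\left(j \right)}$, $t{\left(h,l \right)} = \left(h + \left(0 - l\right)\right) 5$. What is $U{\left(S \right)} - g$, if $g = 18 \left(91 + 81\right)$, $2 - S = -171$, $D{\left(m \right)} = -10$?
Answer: $3814$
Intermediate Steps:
$t{\left(h,l \right)} = - 5 l + 5 h$ ($t{\left(h,l \right)} = \left(h - l\right) 5 = - 5 l + 5 h$)
$S = 173$ ($S = 2 - -171 = 2 + 171 = 173$)
$U{\left(j \right)} = -10 + 40 j$ ($U{\left(j \right)} = \left(\left(-5\right) 0 + 5 \cdot 8\right) j - 10 = \left(0 + 40\right) j - 10 = 40 j - 10 = -10 + 40 j$)
$g = 3096$ ($g = 18 \cdot 172 = 3096$)
$U{\left(S \right)} - g = \left(-10 + 40 \cdot 173\right) - 3096 = \left(-10 + 6920\right) - 3096 = 6910 - 3096 = 3814$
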